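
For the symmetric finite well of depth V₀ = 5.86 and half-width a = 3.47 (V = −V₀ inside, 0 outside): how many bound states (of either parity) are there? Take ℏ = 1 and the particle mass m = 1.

Define the well-strength parameter z₀ = (a/ℏ)√(2mV₀) = 3.47 × √(2·1·5.86) = 11.88.
A new bound state (alternating even/odd) appears each time z₀ passes a multiple of π/2, so N = ⌊2z₀/π⌋ + 1 = ⌊7.563⌋ + 1 = 8.

N = 8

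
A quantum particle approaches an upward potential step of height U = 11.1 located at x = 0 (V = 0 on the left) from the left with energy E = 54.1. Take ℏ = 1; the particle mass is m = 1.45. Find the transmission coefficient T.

On each side the TISE gives plane waves with k = √(2m(E − V))/ℏ: k₁ = √(2·1.45·54.1) = 12.53, k₂ = √(2·1.45·43) = 11.17.
Matching ψ and ψ′ at x = 0 gives r = (k₁ − k₂)/(k₁ + k₂), so R = r² = 0.003289 and T = 1 − R = 0.9967.

T = 0.997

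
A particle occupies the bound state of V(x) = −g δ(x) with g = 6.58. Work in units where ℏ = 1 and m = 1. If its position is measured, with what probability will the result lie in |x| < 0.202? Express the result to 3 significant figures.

P = 0.930

The normalised bound state is ψ = √κ e^{−κ|x|} with κ = mg/ℏ² = 6.580.
P(|x| < d) = ∫_{−d}^{d} κ e^{−2κ|x|} dx = 1 − e^{−2κd} = 1 − e^{−2.658} = 0.9299.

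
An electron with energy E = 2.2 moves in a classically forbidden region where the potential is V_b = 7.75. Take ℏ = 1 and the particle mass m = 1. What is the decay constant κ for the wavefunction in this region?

κ = 3.33

Since E < V_b the TISE in this region is ψ'' = κ²ψ with κ = √(2m(V_b − E))/ℏ.
κ = √(2 × 1 × 5.55) = 3.332.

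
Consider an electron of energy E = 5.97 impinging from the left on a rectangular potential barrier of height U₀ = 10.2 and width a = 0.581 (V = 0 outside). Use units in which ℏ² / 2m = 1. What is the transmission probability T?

Since E < U₀ the interior solution is evanescent with decay constant κ = √(2m(U₀ − E))/ℏ = 2.057.
κa = 1.195, sinh(κa) = 1.500.
Matching ψ, ψ′ at both faces gives T = [1 + U₀² sinh²(κa) / (4E(U₀ − E))]⁻¹ = 1/3.318 = 0.301.

T = 0.301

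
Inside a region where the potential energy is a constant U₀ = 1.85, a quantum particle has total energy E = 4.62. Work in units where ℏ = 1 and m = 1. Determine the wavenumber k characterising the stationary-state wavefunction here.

With E > U₀ the solution is oscillatory, ψ ∝ e^{±ikx} with k = √(2m(E − U₀))/ℏ.
k = √(2 × 1 × 2.77) = 2.354.

k = 2.35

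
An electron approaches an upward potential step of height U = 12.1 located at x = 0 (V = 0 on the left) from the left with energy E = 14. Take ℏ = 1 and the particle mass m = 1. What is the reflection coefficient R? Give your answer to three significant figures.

On each side the TISE gives plane waves with k = √(2m(E − V))/ℏ: k₁ = √(2·1·14) = 5.292, k₂ = √(2·1·1.9) = 1.949.
Matching ψ and ψ′ at x = 0 gives r = (k₁ − k₂)/(k₁ + k₂), so R = r² = 0.2130 and T = 1 − R = 0.7870.

R = 0.213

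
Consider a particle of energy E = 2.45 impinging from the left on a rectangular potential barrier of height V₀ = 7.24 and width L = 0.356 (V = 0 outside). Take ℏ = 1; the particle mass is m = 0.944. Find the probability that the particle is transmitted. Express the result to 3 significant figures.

E < V₀: inside the barrier ψ ∝ e^{±κx} with κ = √(2m(V₀ − E))/ℏ = 3.007.
κL = 1.071, sinh(κL) = 1.287.
The exact tunnelling result is T⁻¹ = 1 + V₀² sinh²(κL) / [4E(V₀ − E)] = 2.850, so T = 0.351.

T = 0.351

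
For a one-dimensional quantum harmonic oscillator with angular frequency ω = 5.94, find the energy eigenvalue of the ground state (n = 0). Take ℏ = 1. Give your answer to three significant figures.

Using E_n = (n + ½)ℏω: E_0 = 0.5 × 5.94 = 2.970.

E = 2.97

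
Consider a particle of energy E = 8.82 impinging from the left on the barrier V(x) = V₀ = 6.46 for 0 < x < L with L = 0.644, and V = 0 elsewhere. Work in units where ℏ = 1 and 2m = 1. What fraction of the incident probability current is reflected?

E > V₀: inside the barrier k₂ = √(2m(E − V₀))/ℏ = 1.536, k₂L = 0.9893.
T = [1 + V₀² sin²(k₂L) / (4E(E − V₀))]⁻¹ = 1/1.350 = 0.741.
R = 1 − T = 0.259.

R = 0.259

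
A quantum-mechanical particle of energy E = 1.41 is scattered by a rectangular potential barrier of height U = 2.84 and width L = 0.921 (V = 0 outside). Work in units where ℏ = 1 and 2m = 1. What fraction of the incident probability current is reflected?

R = 0.642

E < U: inside the barrier ψ ∝ e^{±κx} with κ = √(2m(U − E))/ℏ = 1.196.
κL = 1.101, sinh(κL) = 1.338.
Matching ψ, ψ′ at both faces gives T = [1 + U² sinh²(κL) / (4E(U − E))]⁻¹ = 1/2.790 = 0.358.
R = 1 − T = 0.642.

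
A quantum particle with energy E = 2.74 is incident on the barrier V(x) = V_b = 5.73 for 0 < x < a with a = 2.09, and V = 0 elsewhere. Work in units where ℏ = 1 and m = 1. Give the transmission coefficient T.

T = 0.000145

Since E < V_b the interior solution is evanescent with decay constant κ = √(2m(V_b − E))/ℏ = 2.445.
κa = 5.111, sinh(κa) = 82.91.
The exact tunnelling result is T⁻¹ = 1 + V_b² sinh²(κa) / [4E(V_b − E)] = 6888, so T = 0.000145.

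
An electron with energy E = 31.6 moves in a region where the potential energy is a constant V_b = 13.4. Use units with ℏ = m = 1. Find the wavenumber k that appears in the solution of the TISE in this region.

k = 6.03

With E > V_b the solution is oscillatory, ψ ∝ e^{±ikx} with k = √(2m(E − V_b))/ℏ.
k = √(2 × 1 × 18.2) = 6.033.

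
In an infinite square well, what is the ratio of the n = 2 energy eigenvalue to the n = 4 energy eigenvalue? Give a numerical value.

0.25

E_n = n²π²ℏ²/(2mL²) so the ratio is n₂²/n₁² = 4/16 = 0.25.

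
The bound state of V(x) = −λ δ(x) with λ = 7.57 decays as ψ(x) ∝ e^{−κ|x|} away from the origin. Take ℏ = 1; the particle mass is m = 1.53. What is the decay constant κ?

Integrate −(ℏ²/2m)ψ'' − λδ(x)ψ = Eψ from −ε to +ε: the ψ'' term gives ψ'(0⁺) − ψ'(0⁻) and the δ term gives −(2mλ/ℏ²)ψ(0).
With ψ ∝ e^{−κ|x|} this yields −2κ = −2mλ/ℏ², so κ = mλ/ℏ² = 11.58.

κ = 11.6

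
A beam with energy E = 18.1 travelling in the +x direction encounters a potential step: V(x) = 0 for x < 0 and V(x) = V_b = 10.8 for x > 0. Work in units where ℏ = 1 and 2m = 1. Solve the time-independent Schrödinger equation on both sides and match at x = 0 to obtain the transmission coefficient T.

The wavenumbers are k₁ = √(2mE)/ℏ = 4.254 on the left and k₂ = √(2m(E − V_b))/ℏ = 2.702 on the right.
Continuity of ψ and ψ′ at the step yields the reflection amplitude r = (k₁ − k₂)/(k₁ + k₂) = 0.2232; thus R = |r|² = 0.04981, T = 0.9502.

T = 0.950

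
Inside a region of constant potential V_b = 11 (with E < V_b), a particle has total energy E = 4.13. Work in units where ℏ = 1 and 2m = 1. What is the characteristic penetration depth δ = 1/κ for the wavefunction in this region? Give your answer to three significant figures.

Since E < V_b the TISE in this region is ψ'' = κ²ψ with κ = √(2m(V_b − E))/ℏ.
κ = √(2 × 0.5 × 6.87) = 2.621. The penetration depth is δ = 1/κ = 0.382.

δ = 0.382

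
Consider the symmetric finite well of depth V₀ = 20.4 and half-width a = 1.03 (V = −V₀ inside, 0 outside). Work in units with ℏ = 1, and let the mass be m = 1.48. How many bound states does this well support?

Define the well-strength parameter z₀ = (a/ℏ)√(2mV₀) = 1.03 × √(2·1.48·20.4) = 8.004.
A new bound state (alternating even/odd) appears each time z₀ passes a multiple of π/2, so N = ⌊2z₀/π⌋ + 1 = ⌊5.095⌋ + 1 = 6.

N = 6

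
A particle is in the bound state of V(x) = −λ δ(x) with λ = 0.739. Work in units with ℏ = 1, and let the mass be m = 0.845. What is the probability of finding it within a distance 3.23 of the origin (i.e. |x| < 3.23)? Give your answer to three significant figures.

The normalised bound state is ψ = √κ e^{−κ|x|} with κ = mλ/ℏ² = 0.6245.
P(|x| < d) = ∫_{−d}^{d} κ e^{−2κ|x|} dx = 1 − e^{−2κd} = 1 − e^{−4.034} = 0.9823.

P = 0.982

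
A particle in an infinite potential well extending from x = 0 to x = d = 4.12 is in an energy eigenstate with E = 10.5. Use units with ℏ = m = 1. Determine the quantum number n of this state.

n = 6

From E_n = n²π²ℏ²/(2md²) invert to n = √(2md²E)/(πℏ).
n = (4.12/π) × √(2 × 1 × 10.5) = 6.010 → n = 6.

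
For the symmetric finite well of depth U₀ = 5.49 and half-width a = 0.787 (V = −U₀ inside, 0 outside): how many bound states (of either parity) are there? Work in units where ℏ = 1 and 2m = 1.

Define the well-strength parameter z₀ = (a/ℏ)√(2mU₀) = 0.787 × √(2·0.5·5.49) = 1.844.
The even/odd transcendental equations gain one root per π/2 in z₀, giving N = 1 + ⌊2z₀/π⌋ = 1 + ⌊1.174⌋ = 2.

N = 2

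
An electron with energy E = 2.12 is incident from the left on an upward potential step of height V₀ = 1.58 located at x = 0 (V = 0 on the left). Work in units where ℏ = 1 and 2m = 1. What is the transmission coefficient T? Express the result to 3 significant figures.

T = 0.892

On each side the TISE gives plane waves with k = √(2m(E − V))/ℏ: k₁ = √(2·½·2.12) = 1.456, k₂ = √(2·½·0.54) = 0.7348.
Matching ψ and ψ′ at x = 0 gives r = (k₁ − k₂)/(k₁ + k₂), so R = r² = 0.1084 and T = 1 − R = 0.8916.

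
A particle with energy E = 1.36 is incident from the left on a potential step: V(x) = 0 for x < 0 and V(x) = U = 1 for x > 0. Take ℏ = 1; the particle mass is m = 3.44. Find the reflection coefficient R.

The wavenumbers are k₁ = √(2mE)/ℏ = 3.059 on the left and k₂ = √(2m(E − U))/ℏ = 1.574 on the right.
Matching ψ and ψ′ at x = 0 gives r = (k₁ − k₂)/(k₁ + k₂), so R = r² = 0.1028 and T = 1 − R = 0.8972.

R = 0.103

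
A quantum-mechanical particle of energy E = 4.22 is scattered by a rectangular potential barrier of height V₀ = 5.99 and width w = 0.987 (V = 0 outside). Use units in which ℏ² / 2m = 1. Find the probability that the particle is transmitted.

Since E < V₀ the interior solution is evanescent with decay constant κ = √(2m(V₀ − E))/ℏ = 1.330.
κw = 1.313, sinh(κw) = 1.724.
The exact tunnelling result is T⁻¹ = 1 + V₀² sinh²(κw) / [4E(V₀ − E)] = 4.571, so T = 0.219.

T = 0.219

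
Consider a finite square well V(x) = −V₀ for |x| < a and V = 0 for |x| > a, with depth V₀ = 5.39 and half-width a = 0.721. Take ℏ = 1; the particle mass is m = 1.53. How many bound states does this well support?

Define the well-strength parameter z₀ = (a/ℏ)√(2mV₀) = 0.721 × √(2·1.53·5.39) = 2.928.
The even/odd transcendental equations gain one root per π/2 in z₀, giving N = 1 + ⌊2z₀/π⌋ = 1 + ⌊1.864⌋ = 2.

N = 2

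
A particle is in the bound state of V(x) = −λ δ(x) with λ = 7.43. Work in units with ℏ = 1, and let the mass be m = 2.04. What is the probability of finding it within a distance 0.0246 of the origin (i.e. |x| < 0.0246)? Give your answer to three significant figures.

The normalised bound state is ψ = √κ e^{−κ|x|} with κ = mλ/ℏ² = 15.16.
P(|x| < d) = ∫_{−d}^{d} κ e^{−2κ|x|} dx = 1 − e^{−2κd} = 1 − e^{−0.7457} = 0.5256.

P = 0.526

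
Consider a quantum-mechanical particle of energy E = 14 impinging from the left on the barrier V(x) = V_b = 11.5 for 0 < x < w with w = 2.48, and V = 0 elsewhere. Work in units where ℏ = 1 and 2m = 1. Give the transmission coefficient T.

E > V_b: inside the barrier k₂ = √(2m(E − V_b))/ℏ = 1.581, k₂w = 3.921.
T = [1 + V_b² sin²(k₂w) / (4E(E − V_b))]⁻¹ = 1/1.467 = 0.682.

T = 0.682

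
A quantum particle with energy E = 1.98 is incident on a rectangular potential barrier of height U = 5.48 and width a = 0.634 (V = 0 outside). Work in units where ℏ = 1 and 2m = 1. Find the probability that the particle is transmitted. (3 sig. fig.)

T = 0.295

E < U: inside the barrier ψ ∝ e^{±κx} with κ = √(2m(U − E))/ℏ = 1.871.
κa = 1.186, sinh(κa) = 1.484.
The exact tunnelling result is T⁻¹ = 1 + U² sinh²(κa) / [4E(U − E)] = 3.387, so T = 0.295.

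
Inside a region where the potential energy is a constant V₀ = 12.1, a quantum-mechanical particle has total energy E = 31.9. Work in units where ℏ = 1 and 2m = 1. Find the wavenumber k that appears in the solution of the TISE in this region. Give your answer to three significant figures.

k = 4.45

With E > V₀ the solution is oscillatory, ψ ∝ e^{±ikx} with k = √(2m(E − V₀))/ℏ.
k = √(2 × 0.5 × 19.8) = 4.450.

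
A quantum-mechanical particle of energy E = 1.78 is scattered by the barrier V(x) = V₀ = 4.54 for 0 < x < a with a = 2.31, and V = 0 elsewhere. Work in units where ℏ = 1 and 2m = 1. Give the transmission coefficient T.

E < V₀: inside the barrier ψ ∝ e^{±κx} with κ = √(2m(V₀ − E))/ℏ = 1.661.
κa = 3.838, sinh(κa) = 23.20.
Matching ψ, ψ′ at both faces gives T = [1 + V₀² sinh²(κa) / (4E(V₀ − E))]⁻¹ = 1/565.4 = 0.00177.

T = 0.00177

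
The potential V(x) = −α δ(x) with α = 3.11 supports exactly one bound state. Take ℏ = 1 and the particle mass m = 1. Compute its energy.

For x ≠ 0 the bound state is ψ ∝ e^{−κ|x|}; integrating the TISE across the delta gives the cusp condition 2κ = 2mα/ℏ², so κ = 3.110.
Then E = −ℏ²κ²/(2m) = −mα²/(2ℏ²) = -4.836.

E = -4.84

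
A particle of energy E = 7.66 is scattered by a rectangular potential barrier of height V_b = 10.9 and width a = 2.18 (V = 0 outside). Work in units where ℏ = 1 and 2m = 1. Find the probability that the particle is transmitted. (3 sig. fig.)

T = 0.00130

Since E < V_b the interior solution is evanescent with decay constant κ = √(2m(V_b − E))/ℏ = 1.800.
κa = 3.924, sinh(κa) = 25.29.
Matching ψ, ψ′ at both faces gives T = [1 + V_b² sinh²(κa) / (4E(V_b − E))]⁻¹ = 1/766.5 = 0.00130.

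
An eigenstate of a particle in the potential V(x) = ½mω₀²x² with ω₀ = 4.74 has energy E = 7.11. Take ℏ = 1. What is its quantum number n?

Invert E_n = (n + ½)ℏω₀: n = E/ℏω₀ − ½ = 1.000, so n = 1.

n = 1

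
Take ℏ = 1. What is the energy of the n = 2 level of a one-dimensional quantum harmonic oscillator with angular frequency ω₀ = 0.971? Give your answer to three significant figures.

E = 2.43

Using E_n = (n + ½)ℏω₀: E_2 = 2.5 × 0.971 = 2.428.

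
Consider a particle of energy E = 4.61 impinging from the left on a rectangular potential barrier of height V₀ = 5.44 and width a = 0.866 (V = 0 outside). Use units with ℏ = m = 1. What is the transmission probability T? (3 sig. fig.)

Since E < V₀ the interior solution is evanescent with decay constant κ = √(2m(V₀ − E))/ℏ = 1.288.
κa = 1.116, sinh(κa) = 1.362.
Matching ψ, ψ′ at both faces gives T = [1 + V₀² sinh²(κa) / (4E(V₀ − E))]⁻¹ = 1/4.587 = 0.218.

T = 0.218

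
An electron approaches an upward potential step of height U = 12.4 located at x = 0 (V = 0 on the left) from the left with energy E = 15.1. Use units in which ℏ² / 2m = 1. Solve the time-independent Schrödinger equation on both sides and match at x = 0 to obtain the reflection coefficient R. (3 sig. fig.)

The wavenumbers are k₁ = √(2mE)/ℏ = 3.886 on the left and k₂ = √(2m(E − U))/ℏ = 1.643 on the right.
Matching ψ and ψ′ at x = 0 gives r = (k₁ − k₂)/(k₁ + k₂), so R = r² = 0.1645 and T = 1 − R = 0.8355.

R = 0.165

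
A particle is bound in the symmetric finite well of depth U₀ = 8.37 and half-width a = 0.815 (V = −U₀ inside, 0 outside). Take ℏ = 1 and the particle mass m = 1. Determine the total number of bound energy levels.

N = 3

The dimensionless depth is z₀ = a√(2mU₀)/ℏ = 0.815 × √(16.74) = 3.335.
A new bound state (alternating even/odd) appears each time z₀ passes a multiple of π/2, so N = ⌊2z₀/π⌋ + 1 = ⌊2.123⌋ + 1 = 3.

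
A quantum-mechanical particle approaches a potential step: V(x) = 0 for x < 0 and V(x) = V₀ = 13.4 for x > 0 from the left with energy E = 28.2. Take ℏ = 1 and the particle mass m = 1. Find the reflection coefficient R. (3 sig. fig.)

R = 0.0255

On each side the TISE gives plane waves with k = √(2m(E − V))/ℏ: k₁ = √(2·1·28.2) = 7.510, k₂ = √(2·1·14.8) = 5.441.
Continuity of ψ and ψ′ at the step yields the reflection amplitude r = (k₁ − k₂)/(k₁ + k₂) = 0.1598; thus R = |r|² = 0.02553, T = 0.9745.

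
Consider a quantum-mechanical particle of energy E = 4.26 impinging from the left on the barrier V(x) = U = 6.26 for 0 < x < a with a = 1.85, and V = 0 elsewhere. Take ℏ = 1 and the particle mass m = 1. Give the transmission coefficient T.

T = 0.00212

E < U: inside the barrier ψ ∝ e^{±κx} with κ = √(2m(U − E))/ℏ = 2.000.
κa = 3.700, sinh(κa) = 20.21.
The exact tunnelling result is T⁻¹ = 1 + U² sinh²(κa) / [4E(U − E)] = 470.7, so T = 0.00212.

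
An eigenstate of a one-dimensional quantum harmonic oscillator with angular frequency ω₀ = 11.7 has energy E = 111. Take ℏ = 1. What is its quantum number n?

n = 9

E_n = ℏω₀(n + ½) ⇒ n = E/(ℏω₀) − ½ = 111/11.7 − 0.5 = 8.987 → n = 9.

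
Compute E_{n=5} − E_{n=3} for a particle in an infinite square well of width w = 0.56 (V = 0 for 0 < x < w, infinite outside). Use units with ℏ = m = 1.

ΔE = 252

E_n = n²π²ℏ²/(2mw²), so ΔE = (5² − 3²) π²ℏ²/(2mw²).
ΔE = 16 × π² / (2 × 1 × 0.56²) = 251.8.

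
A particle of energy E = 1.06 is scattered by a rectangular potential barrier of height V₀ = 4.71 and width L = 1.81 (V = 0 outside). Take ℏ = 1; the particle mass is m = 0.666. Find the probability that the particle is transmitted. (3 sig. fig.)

T = 0.000953

E < V₀: inside the barrier ψ ∝ e^{±κx} with κ = √(2m(V₀ − E))/ℏ = 2.205.
κL = 3.991, sinh(κL) = 27.04.
The exact tunnelling result is T⁻¹ = 1 + V₀² sinh²(κL) / [4E(V₀ − E)] = 1049, so T = 0.000953.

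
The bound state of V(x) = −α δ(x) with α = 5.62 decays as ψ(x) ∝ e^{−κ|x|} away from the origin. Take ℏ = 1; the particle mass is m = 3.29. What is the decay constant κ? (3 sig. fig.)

κ = 18.5

Integrating the TISE across x = 0 gives the cusp condition ψ'(0⁺) − ψ'(0⁻) = −(2mα/ℏ²)ψ(0).
With ψ ∝ e^{−κ|x|} this yields −2κ = −2mα/ℏ², so κ = mα/ℏ² = 18.49.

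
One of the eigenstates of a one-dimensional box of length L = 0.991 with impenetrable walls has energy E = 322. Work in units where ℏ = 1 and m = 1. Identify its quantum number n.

For an infinite well E_n = n²π²ℏ²/(2mL²), so n = (L/πℏ)√(2mE).
n = (0.991/π) × √(2 × 1 × 322) = 8.005 → n = 8.

n = 8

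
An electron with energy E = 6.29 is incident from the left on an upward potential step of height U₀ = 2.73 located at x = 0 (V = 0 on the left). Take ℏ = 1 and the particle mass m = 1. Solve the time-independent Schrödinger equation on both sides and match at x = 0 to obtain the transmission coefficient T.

T = 0.980

The wavenumbers are k₁ = √(2mE)/ℏ = 3.547 on the left and k₂ = √(2m(E − U₀))/ℏ = 2.668 on the right.
Matching ψ and ψ′ at x = 0 gives r = (k₁ − k₂)/(k₁ + k₂), so R = r² = 0.01998 and T = 1 − R = 0.9800.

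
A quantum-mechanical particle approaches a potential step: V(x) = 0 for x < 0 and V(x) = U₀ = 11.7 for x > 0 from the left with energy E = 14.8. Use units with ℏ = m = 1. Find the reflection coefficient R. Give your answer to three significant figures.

R = 0.138

On each side the TISE gives plane waves with k = √(2m(E − V))/ℏ: k₁ = √(2·1·14.8) = 5.441, k₂ = √(2·1·3.1) = 2.490.
Continuity of ψ and ψ′ at the step yields the reflection amplitude r = (k₁ − k₂)/(k₁ + k₂) = 0.3721; thus R = |r|² = 0.1384, T = 0.8616.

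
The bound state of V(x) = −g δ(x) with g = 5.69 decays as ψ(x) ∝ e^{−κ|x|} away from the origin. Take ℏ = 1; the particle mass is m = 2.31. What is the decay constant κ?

Integrating the TISE across x = 0 gives the cusp condition ψ'(0⁺) − ψ'(0⁻) = −(2mg/ℏ²)ψ(0).
With ψ ∝ e^{−κ|x|} this yields −2κ = −2mg/ℏ², so κ = mg/ℏ² = 13.14.

κ = 13.1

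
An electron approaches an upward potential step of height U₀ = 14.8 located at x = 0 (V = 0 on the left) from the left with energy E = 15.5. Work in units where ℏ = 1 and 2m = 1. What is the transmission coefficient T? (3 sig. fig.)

On each side the TISE gives plane waves with k = √(2m(E − V))/ℏ: k₁ = √(2·½·15.5) = 3.937, k₂ = √(2·½·0.7) = 0.8367.
Matching ψ and ψ′ at x = 0 gives r = (k₁ − k₂)/(k₁ + k₂), so R = r² = 0.4218 and T = 1 − R = 0.5782.

T = 0.578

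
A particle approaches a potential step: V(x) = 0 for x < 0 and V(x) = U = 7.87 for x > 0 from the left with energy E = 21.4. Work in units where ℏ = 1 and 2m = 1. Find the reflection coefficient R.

R = 0.0130

On each side the TISE gives plane waves with k = √(2m(E − V))/ℏ: k₁ = √(2·½·21.4) = 4.626, k₂ = √(2·½·13.53) = 3.678.
Matching ψ and ψ′ at x = 0 gives r = (k₁ − k₂)/(k₁ + k₂), so R = r² = 0.01302 and T = 1 − R = 0.9870.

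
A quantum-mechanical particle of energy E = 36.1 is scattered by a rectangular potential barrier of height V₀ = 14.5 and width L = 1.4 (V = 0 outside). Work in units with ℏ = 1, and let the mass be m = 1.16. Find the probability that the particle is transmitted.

Above the barrier the interior wavenumber is k₂ = √(2m(E − V₀))/ℏ = 7.079, giving phase k₂L = 9.911.
T = [1 + V₀² sin²(k₂L) / (4E(E − V₀))]⁻¹ = 1/1.015 = 0.986.

T = 0.986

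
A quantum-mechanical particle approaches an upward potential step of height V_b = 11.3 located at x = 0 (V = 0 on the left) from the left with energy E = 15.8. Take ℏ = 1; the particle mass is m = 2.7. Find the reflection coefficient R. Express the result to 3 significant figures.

R = 0.0925

The wavenumbers are k₁ = √(2mE)/ℏ = 9.237 on the left and k₂ = √(2m(E − V_b))/ℏ = 4.930 on the right.
Matching ψ and ψ′ at x = 0 gives r = (k₁ − k₂)/(k₁ + k₂), so R = r² = 0.09245 and T = 1 − R = 0.9075.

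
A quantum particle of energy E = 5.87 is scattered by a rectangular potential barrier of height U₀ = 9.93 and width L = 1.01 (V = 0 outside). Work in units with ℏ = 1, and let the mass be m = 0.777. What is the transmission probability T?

T = 0.0239

Since E < U₀ the interior solution is evanescent with decay constant κ = √(2m(U₀ − E))/ℏ = 2.512.
κL = 2.537, sinh(κL) = 6.281.
The exact tunnelling result is T⁻¹ = 1 + U₀² sinh²(κL) / [4E(U₀ − E)] = 41.81, so T = 0.0239.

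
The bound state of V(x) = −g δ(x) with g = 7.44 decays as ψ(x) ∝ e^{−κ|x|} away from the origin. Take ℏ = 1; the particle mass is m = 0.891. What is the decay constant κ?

Integrate −(ℏ²/2m)ψ'' − gδ(x)ψ = Eψ from −ε to +ε: the ψ'' term gives ψ'(0⁺) − ψ'(0⁻) and the δ term gives −(2mg/ℏ²)ψ(0).
With ψ ∝ e^{−κ|x|} this yields −2κ = −2mg/ℏ², so κ = mg/ℏ² = 6.629.

κ = 6.63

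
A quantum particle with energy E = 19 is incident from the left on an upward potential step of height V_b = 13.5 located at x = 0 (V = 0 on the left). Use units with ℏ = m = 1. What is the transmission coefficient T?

On each side the TISE gives plane waves with k = √(2m(E − V))/ℏ: k₁ = √(2·1·19) = 6.164, k₂ = √(2·1·5.5) = 3.317.
Continuity of ψ and ψ′ at the step yields the reflection amplitude r = (k₁ − k₂)/(k₁ + k₂) = 0.3004; thus R = |r|² = 0.09022, T = 0.9098.

T = 0.910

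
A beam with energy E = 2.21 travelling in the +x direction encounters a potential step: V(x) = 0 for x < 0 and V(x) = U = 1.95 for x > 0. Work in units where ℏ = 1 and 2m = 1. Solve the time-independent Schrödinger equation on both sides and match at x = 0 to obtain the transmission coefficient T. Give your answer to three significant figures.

T = 0.761

The wavenumbers are k₁ = √(2mE)/ℏ = 1.487 on the left and k₂ = √(2m(E − U))/ℏ = 0.5099 on the right.
Matching ψ and ψ′ at x = 0 gives r = (k₁ − k₂)/(k₁ + k₂), so R = r² = 0.2393 and T = 1 − R = 0.7607.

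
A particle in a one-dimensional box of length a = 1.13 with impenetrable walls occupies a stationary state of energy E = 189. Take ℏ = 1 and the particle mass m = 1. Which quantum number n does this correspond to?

n = 7

From E_n = n²π²ℏ²/(2ma²) invert to n = √(2ma²E)/(πℏ).
n = (1.13/π) × √(2 × 1 × 189) = 6.993 → n = 7.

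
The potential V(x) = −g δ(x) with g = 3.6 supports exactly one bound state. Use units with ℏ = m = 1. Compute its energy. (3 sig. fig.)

E = -6.48

The bound state is ψ(x) = √κ e^{−κ|x|}. The derivative jump ψ'(0⁺) − ψ'(0⁻) = −(2mg/ℏ²)ψ(0) fixes κ = mg/ℏ² = 3.600.
Then E = −ℏ²κ²/(2m) = −mg²/(2ℏ²) = -6.480.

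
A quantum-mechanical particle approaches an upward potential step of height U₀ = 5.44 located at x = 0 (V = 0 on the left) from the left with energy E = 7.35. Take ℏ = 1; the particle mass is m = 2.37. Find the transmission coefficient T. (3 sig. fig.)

T = 0.895

The wavenumbers are k₁ = √(2mE)/ℏ = 5.902 on the left and k₂ = √(2m(E − U₀))/ℏ = 3.009 on the right.
Matching ψ and ψ′ at x = 0 gives r = (k₁ − k₂)/(k₁ + k₂), so R = r² = 0.1054 and T = 1 − R = 0.8946.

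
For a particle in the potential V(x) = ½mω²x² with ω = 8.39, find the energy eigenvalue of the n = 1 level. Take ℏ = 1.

E = 12.6

The oscillator eigenvalues are E_n = ℏω(n + ½), so E_1 = 8.39 × 1.5 = 12.59.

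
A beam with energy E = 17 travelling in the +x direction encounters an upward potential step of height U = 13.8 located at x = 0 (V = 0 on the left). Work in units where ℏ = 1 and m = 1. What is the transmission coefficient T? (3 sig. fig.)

The wavenumbers are k₁ = √(2mE)/ℏ = 5.831 on the left and k₂ = √(2m(E − U))/ℏ = 2.530 on the right.
Continuity of ψ and ψ′ at the step yields the reflection amplitude r = (k₁ − k₂)/(k₁ + k₂) = 0.3948; thus R = |r|² = 0.1559, T = 0.8441.

T = 0.844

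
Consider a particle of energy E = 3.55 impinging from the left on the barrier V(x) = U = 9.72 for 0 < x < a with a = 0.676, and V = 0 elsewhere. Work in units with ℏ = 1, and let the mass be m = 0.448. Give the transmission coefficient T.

Since E < U the interior solution is evanescent with decay constant κ = √(2m(U − E))/ℏ = 2.351.
κa = 1.589, sinh(κa) = 2.348.
The exact tunnelling result is T⁻¹ = 1 + U² sinh²(κa) / [4E(U − E)] = 6.947, so T = 0.144.

T = 0.144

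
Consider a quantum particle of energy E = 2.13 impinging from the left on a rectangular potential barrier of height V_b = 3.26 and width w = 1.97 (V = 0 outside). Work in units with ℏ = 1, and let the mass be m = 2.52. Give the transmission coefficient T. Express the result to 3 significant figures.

T = 0.000299

Since E < V_b the interior solution is evanescent with decay constant κ = √(2m(V_b − E))/ℏ = 2.386.
κw = 4.701, sinh(κw) = 55.04.
Matching ψ, ψ′ at both faces gives T = [1 + V_b² sinh²(κw) / (4E(V_b − E))]⁻¹ = 1/3345 = 0.000299.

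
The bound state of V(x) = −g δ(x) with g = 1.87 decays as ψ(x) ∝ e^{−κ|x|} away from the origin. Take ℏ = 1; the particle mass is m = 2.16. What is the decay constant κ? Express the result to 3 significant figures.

Integrate −(ℏ²/2m)ψ'' − gδ(x)ψ = Eψ from −ε to +ε: the ψ'' term gives ψ'(0⁺) − ψ'(0⁻) and the δ term gives −(2mg/ℏ²)ψ(0).
With ψ ∝ e^{−κ|x|} this yields −2κ = −2mg/ℏ², so κ = mg/ℏ² = 4.039.

κ = 4.04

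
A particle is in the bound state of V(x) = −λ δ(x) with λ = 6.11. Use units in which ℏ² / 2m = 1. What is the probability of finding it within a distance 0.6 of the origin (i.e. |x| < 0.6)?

The normalised bound state is ψ = √κ e^{−κ|x|} with κ = mλ/ℏ² = 3.055.
P(|x| < d) = ∫_{−d}^{d} κ e^{−2κ|x|} dx = 1 − e^{−2κd} = 1 − e^{−3.666} = 0.9744.

P = 0.974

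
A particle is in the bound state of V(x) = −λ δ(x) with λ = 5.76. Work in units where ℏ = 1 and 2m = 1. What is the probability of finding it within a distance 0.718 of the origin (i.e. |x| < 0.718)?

The normalised bound state is ψ = √κ e^{−κ|x|} with κ = mλ/ℏ² = 2.880.
P(|x| < d) = ∫_{−d}^{d} κ e^{−2κ|x|} dx = 1 − e^{−2κd} = 1 − e^{−4.136} = 0.9840.

P = 0.984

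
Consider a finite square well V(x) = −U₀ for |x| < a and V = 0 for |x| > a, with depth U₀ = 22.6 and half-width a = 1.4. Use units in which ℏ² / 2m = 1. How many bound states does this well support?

Define the well-strength parameter z₀ = (a/ℏ)√(2mU₀) = 1.4 × √(2·0.5·22.6) = 6.656.
The even/odd transcendental equations gain one root per π/2 in z₀, giving N = 1 + ⌊2z₀/π⌋ = 1 + ⌊4.237⌋ = 5.

N = 5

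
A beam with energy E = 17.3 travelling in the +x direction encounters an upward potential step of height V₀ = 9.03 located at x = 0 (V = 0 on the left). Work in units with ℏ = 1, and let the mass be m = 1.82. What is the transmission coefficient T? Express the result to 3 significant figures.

T = 0.967

The wavenumbers are k₁ = √(2mE)/ℏ = 7.935 on the left and k₂ = √(2m(E − V₀))/ℏ = 5.487 on the right.
Continuity of ψ and ψ′ at the step yields the reflection amplitude r = (k₁ − k₂)/(k₁ + k₂) = 0.1825; thus R = |r|² = 0.03329, T = 0.9667.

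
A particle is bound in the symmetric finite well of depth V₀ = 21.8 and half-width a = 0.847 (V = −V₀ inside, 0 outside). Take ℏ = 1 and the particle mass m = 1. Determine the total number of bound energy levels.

N = 4

The dimensionless depth is z₀ = a√(2mV₀)/ℏ = 0.847 × √(43.60) = 5.593.
The even/odd transcendental equations gain one root per π/2 in z₀, giving N = 1 + ⌊2z₀/π⌋ = 1 + ⌊3.560⌋ = 4.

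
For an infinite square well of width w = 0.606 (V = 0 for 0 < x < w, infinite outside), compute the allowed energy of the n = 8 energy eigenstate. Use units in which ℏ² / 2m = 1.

E = 1720

The infinite-well eigenfunctions ψ_n = √(2/w) sin(nπx/w) vanish at both walls, giving E_n = n²π²ℏ²/(2mw²).
E_8 = 8² × π² / (2 × 0.5 × 0.606²) = 1720.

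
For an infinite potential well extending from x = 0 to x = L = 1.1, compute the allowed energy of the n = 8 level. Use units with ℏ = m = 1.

Requiring ψ(0) = ψ(L) = 0 quantises k = nπ/L, hence E_n = ℏ²k²/2m = n²π²ℏ²/(2mL²).
E_8 = 8² × π² / (2 × 1 × 1.1²) = 261.0.

E = 261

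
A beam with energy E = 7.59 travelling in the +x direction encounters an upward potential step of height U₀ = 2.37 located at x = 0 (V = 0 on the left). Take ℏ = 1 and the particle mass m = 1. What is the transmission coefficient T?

T = 0.991

On each side the TISE gives plane waves with k = √(2m(E − V))/ℏ: k₁ = √(2·1·7.59) = 3.896, k₂ = √(2·1·5.22) = 3.231.
Matching ψ and ψ′ at x = 0 gives r = (k₁ − k₂)/(k₁ + k₂), so R = r² = 0.008707 and T = 1 − R = 0.9913.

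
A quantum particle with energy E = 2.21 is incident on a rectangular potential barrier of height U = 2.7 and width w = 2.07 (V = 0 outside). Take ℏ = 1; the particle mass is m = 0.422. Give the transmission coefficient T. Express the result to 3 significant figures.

T = 0.161

Since E < U the interior solution is evanescent with decay constant κ = √(2m(U − E))/ℏ = 0.6431.
κw = 1.331, sinh(κw) = 1.761.
Matching ψ, ψ′ at both faces gives T = [1 + U² sinh²(κw) / (4E(U − E))]⁻¹ = 1/6.217 = 0.161.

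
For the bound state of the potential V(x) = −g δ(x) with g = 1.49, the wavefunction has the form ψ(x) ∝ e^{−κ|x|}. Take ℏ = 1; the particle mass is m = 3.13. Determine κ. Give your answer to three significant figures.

κ = 4.66

Integrate −(ℏ²/2m)ψ'' − gδ(x)ψ = Eψ from −ε to +ε: the ψ'' term gives ψ'(0⁺) − ψ'(0⁻) and the δ term gives −(2mg/ℏ²)ψ(0).
With ψ ∝ e^{−κ|x|} this yields −2κ = −2mg/ℏ², so κ = mg/ℏ² = 4.664.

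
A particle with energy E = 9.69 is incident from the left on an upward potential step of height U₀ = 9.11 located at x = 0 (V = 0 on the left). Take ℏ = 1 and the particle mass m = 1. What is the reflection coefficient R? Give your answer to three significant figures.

On each side the TISE gives plane waves with k = √(2m(E − V))/ℏ: k₁ = √(2·1·9.69) = 4.402, k₂ = √(2·1·0.58) = 1.077.
Continuity of ψ and ψ′ at the step yields the reflection amplitude r = (k₁ − k₂)/(k₁ + k₂) = 0.6069; thus R = |r|² = 0.3683, T = 0.6317.

R = 0.368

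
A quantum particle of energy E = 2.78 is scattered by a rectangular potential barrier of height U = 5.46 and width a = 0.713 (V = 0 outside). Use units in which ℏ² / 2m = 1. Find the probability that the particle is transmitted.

T = 0.322

E < U: inside the barrier ψ ∝ e^{±κx} with κ = √(2m(U − E))/ℏ = 1.637.
κa = 1.167, sinh(κa) = 1.451.
The exact tunnelling result is T⁻¹ = 1 + U² sinh²(κa) / [4E(U − E)] = 3.106, so T = 0.322.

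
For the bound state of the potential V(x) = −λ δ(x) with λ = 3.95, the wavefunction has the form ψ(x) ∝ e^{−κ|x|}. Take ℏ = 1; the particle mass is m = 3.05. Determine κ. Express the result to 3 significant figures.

Integrating the TISE across x = 0 gives the cusp condition ψ'(0⁺) − ψ'(0⁻) = −(2mλ/ℏ²)ψ(0).
With ψ ∝ e^{−κ|x|} this yields −2κ = −2mλ/ℏ², so κ = mλ/ℏ² = 12.05.

κ = 12.0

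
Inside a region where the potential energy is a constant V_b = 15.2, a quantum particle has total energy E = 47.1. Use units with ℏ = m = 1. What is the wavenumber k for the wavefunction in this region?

k = 7.99

With E > V_b the solution is oscillatory, ψ ∝ e^{±ikx} with k = √(2m(E − V_b))/ℏ.
k = √(2 × 1 × 31.9) = 7.987.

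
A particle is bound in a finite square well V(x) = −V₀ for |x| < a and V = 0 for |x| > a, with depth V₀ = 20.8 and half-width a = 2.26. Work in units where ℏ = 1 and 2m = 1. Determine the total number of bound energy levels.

N = 7

The dimensionless depth is z₀ = a√(2mV₀)/ℏ = 2.26 × √(20.80) = 10.31.
The even/odd transcendental equations gain one root per π/2 in z₀, giving N = 1 + ⌊2z₀/π⌋ = 1 + ⌊6.562⌋ = 7.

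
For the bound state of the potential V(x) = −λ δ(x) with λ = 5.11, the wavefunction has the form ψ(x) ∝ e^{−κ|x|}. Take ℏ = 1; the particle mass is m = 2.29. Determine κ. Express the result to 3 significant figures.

κ = 11.7

Integrating the TISE across x = 0 gives the cusp condition ψ'(0⁺) − ψ'(0⁻) = −(2mλ/ℏ²)ψ(0).
With ψ ∝ e^{−κ|x|} this yields −2κ = −2mλ/ℏ², so κ = mλ/ℏ² = 11.70.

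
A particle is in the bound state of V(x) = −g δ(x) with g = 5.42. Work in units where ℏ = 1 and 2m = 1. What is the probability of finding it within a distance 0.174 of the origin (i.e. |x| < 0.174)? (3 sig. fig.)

P = 0.611

The normalised bound state is ψ = √κ e^{−κ|x|} with κ = mg/ℏ² = 2.710.
P(|x| < d) = ∫_{−d}^{d} κ e^{−2κ|x|} dx = 1 − e^{−2κd} = 1 − e^{−0.9431} = 0.6106.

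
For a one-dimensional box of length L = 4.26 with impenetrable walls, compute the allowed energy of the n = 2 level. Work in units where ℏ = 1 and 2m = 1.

E = 2.18

The infinite-well eigenfunctions ψ_n = √(2/L) sin(nπx/L) vanish at both walls, giving E_n = n²π²ℏ²/(2mL²).
E_2 = 2² × π² / (2 × 0.5 × 4.26²) = 2.175.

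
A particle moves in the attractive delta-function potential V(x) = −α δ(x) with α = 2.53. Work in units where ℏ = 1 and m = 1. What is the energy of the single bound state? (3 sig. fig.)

E = -3.20

For x ≠ 0 the bound state is ψ ∝ e^{−κ|x|}; integrating the TISE across the delta gives the cusp condition 2κ = 2mα/ℏ², so κ = 2.530.
Then E = −ℏ²κ²/(2m) = −mα²/(2ℏ²) = -3.200.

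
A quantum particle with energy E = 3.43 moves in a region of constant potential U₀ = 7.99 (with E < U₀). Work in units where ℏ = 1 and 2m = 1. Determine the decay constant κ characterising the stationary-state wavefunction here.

κ = 2.14

Since E < U₀ the TISE in this region is ψ'' = κ²ψ with κ = √(2m(U₀ − E))/ℏ.
κ = √(2 × 0.5 × 4.56) = 2.135.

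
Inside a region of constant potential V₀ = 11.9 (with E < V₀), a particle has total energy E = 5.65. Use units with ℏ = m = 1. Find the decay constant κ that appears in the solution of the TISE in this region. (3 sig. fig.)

Since E < V₀ the TISE in this region is ψ'' = κ²ψ with κ = √(2m(V₀ − E))/ℏ.
κ = √(2 × 1 × 6.25) = 3.536.

κ = 3.54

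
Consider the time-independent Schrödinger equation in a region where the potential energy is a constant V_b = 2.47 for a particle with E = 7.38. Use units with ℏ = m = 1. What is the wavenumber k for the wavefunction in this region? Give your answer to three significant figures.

With E > V_b the solution is oscillatory, ψ ∝ e^{±ikx} with k = √(2m(E − V_b))/ℏ.
k = √(2 × 1 × 4.91) = 3.134.

k = 3.13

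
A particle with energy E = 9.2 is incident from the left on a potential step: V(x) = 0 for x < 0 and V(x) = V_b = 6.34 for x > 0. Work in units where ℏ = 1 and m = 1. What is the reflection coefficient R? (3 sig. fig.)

R = 0.0807

The wavenumbers are k₁ = √(2mE)/ℏ = 4.290 on the left and k₂ = √(2m(E − V_b))/ℏ = 2.392 on the right.
Matching ψ and ψ′ at x = 0 gives r = (k₁ − k₂)/(k₁ + k₂), so R = r² = 0.08069 and T = 1 − R = 0.9193.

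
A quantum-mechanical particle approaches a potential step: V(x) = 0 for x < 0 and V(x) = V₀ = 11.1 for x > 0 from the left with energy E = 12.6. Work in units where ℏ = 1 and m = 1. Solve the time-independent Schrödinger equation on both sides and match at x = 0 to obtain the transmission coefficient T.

The wavenumbers are k₁ = √(2mE)/ℏ = 5.020 on the left and k₂ = √(2m(E − V₀))/ℏ = 1.732 on the right.
Continuity of ψ and ψ′ at the step yields the reflection amplitude r = (k₁ − k₂)/(k₁ + k₂) = 0.4870; thus R = |r|² = 0.2371, T = 0.7629.

T = 0.763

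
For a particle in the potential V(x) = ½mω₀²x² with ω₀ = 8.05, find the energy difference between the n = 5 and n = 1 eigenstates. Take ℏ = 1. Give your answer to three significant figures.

ΔE = 32.2

E_n = ℏω₀(n + ½), so ΔE = (5 − 1) ℏω₀ = 4 × 8.05 = 32.20.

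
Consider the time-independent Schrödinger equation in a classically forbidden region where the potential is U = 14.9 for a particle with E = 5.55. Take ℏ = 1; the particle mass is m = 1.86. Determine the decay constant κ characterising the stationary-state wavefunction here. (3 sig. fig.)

κ = 5.90

Since E < U the TISE in this region is ψ'' = κ²ψ with κ = √(2m(U − E))/ℏ.
κ = √(2 × 1.86 × 9.35) = 5.898.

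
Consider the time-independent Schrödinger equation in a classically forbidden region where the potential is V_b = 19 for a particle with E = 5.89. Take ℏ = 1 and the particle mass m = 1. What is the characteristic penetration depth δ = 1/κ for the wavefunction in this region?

Since E < V_b the TISE in this region is ψ'' = κ²ψ with κ = √(2m(V_b − E))/ℏ.
κ = √(2 × 1 × 13.11) = 5.121. The penetration depth is δ = 1/κ = 0.195.

δ = 0.195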